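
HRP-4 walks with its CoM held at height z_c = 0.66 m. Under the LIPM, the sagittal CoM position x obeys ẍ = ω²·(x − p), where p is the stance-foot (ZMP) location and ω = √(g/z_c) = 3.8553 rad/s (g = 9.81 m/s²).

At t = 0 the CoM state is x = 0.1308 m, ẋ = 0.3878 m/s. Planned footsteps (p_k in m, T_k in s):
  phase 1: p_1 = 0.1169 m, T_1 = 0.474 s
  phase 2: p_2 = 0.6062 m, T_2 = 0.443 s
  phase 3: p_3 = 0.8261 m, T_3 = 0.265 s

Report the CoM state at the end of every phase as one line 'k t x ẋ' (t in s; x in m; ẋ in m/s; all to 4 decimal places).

phase 1: p=0.1169, T=0.474, ωT=1.827412, cosh=3.189302, sinh=3.028473; start (x,ẋ)=(0.130800, 0.387800) → end (x,ẋ)=(0.465862, 1.399103)
phase 2: p=0.6062, T=0.443, ωT=1.707898, cosh=2.849299, sinh=2.668052; start (x,ẋ)=(0.465862, 1.399103) → end (x,ẋ)=(1.174581, 2.542924)
phase 3: p=0.8261, T=0.265, ωT=1.021655, cosh=1.568893, sinh=1.208894; start (x,ẋ)=(1.174581, 2.542924) → end (x,ẋ)=(2.170206, 5.613724)

1 0.4740 0.4659 1.3991
2 0.9170 1.1746 2.5429
3 1.1820 2.1702 5.6137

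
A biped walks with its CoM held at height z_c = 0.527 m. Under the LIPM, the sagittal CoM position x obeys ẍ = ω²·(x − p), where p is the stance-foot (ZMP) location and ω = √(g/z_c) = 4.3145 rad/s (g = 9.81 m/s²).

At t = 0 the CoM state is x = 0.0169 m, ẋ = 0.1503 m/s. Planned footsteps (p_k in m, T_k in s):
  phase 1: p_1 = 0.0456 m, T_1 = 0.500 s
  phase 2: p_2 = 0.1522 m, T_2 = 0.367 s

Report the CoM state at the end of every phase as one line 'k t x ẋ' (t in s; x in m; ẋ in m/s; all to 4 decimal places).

phase 1: p=0.0456, T=0.500, ωT=2.157250, cosh=4.381484, sinh=4.265841; start (x,ẋ)=(0.016900, 0.150300) → end (x,ẋ)=(0.068456, 0.130314)
phase 2: p=0.1522, T=0.367, ωT=1.583421, cosh=2.538434, sinh=2.333162; start (x,ẋ)=(0.068456, 0.130314) → end (x,ẋ)=(0.010093, -0.512205)

1 0.5000 0.0685 0.1303
2 0.8670 0.0101 -0.5122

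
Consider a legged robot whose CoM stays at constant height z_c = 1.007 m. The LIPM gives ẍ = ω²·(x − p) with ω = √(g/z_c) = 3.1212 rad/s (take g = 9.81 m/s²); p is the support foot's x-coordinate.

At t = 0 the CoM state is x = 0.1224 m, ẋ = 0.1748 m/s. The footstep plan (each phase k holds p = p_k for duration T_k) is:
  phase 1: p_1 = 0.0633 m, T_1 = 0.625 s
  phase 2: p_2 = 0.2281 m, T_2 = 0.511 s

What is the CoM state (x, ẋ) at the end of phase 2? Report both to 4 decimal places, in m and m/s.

phase 1: p=0.0633, T=0.625, ωT=1.950750, cosh=3.588064, sinh=3.445897; start (x,ẋ)=(0.122400, 0.174800) → end (x,ẋ)=(0.468339, 1.262834)
phase 2: p=0.2281, T=0.511, ωT=1.594933, cosh=2.565461, sinh=2.362539; start (x,ẋ)=(0.468339, 1.262834) → end (x,ẋ)=(1.800304, 5.011262)

x = 1.8003, ẋ = 5.0113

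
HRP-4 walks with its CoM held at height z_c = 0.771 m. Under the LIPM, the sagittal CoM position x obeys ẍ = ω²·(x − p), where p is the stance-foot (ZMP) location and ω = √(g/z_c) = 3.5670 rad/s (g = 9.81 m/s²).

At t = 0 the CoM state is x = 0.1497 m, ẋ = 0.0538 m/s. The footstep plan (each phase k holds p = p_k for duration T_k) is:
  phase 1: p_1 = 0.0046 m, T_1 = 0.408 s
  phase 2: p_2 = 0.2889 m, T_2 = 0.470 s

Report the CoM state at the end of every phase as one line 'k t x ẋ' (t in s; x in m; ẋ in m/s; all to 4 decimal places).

1 0.4080 0.3630 1.1703
2 0.8780 1.3405 3.9204

phase 1: p=0.0046, T=0.408, ωT=1.455336, cosh=2.259623, sinh=2.026301; start (x,ẋ)=(0.149700, 0.053800) → end (x,ẋ)=(0.363033, 1.170324)
phase 2: p=0.2889, T=0.470, ωT=1.676490, cosh=2.766893, sinh=2.579863; start (x,ẋ)=(0.363033, 1.170324) → end (x,ẋ)=(1.340466, 3.920362)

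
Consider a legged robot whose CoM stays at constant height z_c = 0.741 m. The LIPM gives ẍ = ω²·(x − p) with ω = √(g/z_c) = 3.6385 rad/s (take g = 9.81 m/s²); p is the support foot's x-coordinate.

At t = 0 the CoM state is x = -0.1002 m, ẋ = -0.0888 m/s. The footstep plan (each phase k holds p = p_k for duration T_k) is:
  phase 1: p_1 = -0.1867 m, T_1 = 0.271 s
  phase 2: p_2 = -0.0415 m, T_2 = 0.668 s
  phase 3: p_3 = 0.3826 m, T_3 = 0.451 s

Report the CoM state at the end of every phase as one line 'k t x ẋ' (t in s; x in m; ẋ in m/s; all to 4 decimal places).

1 0.2710 -0.0828 0.2275
2 0.9390 0.0747 0.4559
3 1.3900 -0.1305 -1.5615

phase 1: p=-0.1867, T=0.271, ωT=0.986034, cosh=1.526817, sinh=1.153764; start (x,ẋ)=(-0.100200, -0.088800) → end (x,ẋ)=(-0.082789, 0.227543)
phase 2: p=-0.0415, T=0.668, ωT=2.430518, cosh=5.726379, sinh=5.638388; start (x,ẋ)=(-0.082789, 0.227543) → end (x,ẋ)=(0.074676, 0.455949)
phase 3: p=0.3826, T=0.451, ωT=1.640964, cosh=2.676966, sinh=2.483173; start (x,ẋ)=(0.074676, 0.455949) → end (x,ẋ)=(-0.130529, -1.561537)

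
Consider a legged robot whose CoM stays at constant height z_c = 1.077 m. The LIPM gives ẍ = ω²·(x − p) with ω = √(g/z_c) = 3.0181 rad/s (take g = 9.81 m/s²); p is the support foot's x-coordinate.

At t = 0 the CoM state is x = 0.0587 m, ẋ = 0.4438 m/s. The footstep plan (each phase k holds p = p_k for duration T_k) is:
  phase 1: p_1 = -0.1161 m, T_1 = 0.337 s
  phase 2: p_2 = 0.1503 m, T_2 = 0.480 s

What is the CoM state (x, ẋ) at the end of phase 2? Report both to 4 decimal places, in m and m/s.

phase 1: p=-0.1161, T=0.337, ωT=1.017100, cosh=1.563403, sinh=1.201761; start (x,ẋ)=(0.058700, 0.443800) → end (x,ẋ)=(0.333897, 1.327844)
phase 2: p=0.1503, T=0.480, ωT=1.448688, cosh=2.246202, sinh=2.011323; start (x,ẋ)=(0.333897, 1.327844) → end (x,ẋ)=(1.447598, 4.097108)

x = 1.4476, ẋ = 4.0971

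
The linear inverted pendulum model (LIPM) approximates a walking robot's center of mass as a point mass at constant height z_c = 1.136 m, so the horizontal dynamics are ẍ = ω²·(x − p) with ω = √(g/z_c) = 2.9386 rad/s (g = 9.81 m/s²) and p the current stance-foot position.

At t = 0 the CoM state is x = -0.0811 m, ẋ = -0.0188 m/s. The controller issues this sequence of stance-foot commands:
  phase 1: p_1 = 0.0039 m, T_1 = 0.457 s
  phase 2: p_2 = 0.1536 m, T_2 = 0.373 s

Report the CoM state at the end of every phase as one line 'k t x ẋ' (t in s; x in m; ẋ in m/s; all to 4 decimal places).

1 0.4570 -0.1814 -0.4842
2 0.8300 -0.6226 -2.1139

phase 1: p=0.0039, T=0.457, ωT=1.342940, cosh=2.045683, sinh=1.784606; start (x,ẋ)=(-0.081100, -0.018800) → end (x,ẋ)=(-0.181400, -0.484219)
phase 2: p=0.1536, T=0.373, ωT=1.096098, cosh=1.663319, sinh=1.329147; start (x,ẋ)=(-0.181400, -0.484219) → end (x,ẋ)=(-0.622628, -2.113866)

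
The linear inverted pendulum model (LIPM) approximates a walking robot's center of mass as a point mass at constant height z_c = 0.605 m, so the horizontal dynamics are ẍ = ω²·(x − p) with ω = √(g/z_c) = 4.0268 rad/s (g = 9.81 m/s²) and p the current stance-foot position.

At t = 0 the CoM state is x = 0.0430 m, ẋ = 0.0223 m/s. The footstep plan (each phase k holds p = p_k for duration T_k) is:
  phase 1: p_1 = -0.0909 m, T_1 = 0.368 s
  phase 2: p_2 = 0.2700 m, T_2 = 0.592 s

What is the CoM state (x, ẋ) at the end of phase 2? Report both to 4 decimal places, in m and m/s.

phase 1: p=-0.0909, T=0.368, ωT=1.481862, cosh=2.314174, sinh=2.086960; start (x,ẋ)=(0.043000, 0.022300) → end (x,ẋ)=(0.230525, 1.176871)
phase 2: p=0.2700, T=0.592, ωT=2.383866, cosh=5.469472, sinh=5.377279; start (x,ẋ)=(0.230525, 1.176871) → end (x,ẋ)=(1.625656, 5.582110)

x = 1.6257, ẋ = 5.5821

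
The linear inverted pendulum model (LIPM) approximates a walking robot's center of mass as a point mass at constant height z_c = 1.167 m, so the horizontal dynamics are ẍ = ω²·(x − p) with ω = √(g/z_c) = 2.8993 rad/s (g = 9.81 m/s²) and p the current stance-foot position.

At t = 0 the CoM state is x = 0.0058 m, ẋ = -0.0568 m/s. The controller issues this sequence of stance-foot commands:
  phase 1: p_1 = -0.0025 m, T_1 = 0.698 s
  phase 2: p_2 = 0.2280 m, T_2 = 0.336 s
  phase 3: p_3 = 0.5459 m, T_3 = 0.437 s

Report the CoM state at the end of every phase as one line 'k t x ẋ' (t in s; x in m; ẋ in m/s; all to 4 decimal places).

phase 1: p=-0.0025, T=0.698, ωT=2.023711, cosh=3.849259, sinh=3.717095; start (x,ẋ)=(0.005800, -0.056800) → end (x,ẋ)=(-0.043373, -0.129189)
phase 2: p=0.2280, T=0.336, ωT=0.974165, cosh=1.513231, sinh=1.135723; start (x,ẋ)=(-0.043373, -0.129189) → end (x,ẋ)=(-0.233256, -1.089069)
phase 3: p=0.5459, T=0.437, ωT=1.266994, cosh=1.915921, sinh=1.634244; start (x,ẋ)=(-0.233256, -1.089069) → end (x,ẋ)=(-1.560774, -5.778337)

1 0.6980 -0.0434 -0.1292
2 1.0340 -0.2333 -1.0891
3 1.4710 -1.5608 -5.7783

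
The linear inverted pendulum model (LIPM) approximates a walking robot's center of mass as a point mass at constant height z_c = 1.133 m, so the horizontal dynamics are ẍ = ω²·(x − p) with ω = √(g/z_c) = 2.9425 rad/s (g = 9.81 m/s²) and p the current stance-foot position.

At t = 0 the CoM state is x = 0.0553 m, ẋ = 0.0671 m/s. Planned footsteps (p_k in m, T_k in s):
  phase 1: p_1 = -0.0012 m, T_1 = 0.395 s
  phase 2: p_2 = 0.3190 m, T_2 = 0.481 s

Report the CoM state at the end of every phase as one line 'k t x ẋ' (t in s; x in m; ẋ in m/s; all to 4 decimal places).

1 0.3950 0.1308 0.3575
2 0.8760 0.1442 -0.2931

phase 1: p=-0.0012, T=0.395, ωT=1.162287, cosh=1.755004, sinh=1.442234; start (x,ẋ)=(0.055300, 0.067100) → end (x,ẋ)=(0.130846, 0.357534)
phase 2: p=0.3190, T=0.481, ωT=1.415342, cosh=2.180370, sinh=1.937527; start (x,ẋ)=(0.130846, 0.357534) → end (x,ẋ)=(0.144178, -0.293142)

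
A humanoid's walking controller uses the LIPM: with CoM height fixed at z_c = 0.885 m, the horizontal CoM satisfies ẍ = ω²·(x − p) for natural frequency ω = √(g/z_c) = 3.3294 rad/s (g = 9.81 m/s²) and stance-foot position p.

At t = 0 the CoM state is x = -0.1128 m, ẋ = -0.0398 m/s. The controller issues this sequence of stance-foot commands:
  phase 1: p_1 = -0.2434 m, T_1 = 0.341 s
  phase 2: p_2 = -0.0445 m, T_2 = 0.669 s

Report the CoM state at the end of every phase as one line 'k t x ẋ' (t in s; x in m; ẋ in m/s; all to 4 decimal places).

phase 1: p=-0.2434, T=0.341, ωT=1.135325, cosh=1.716752, sinh=1.395434; start (x,ẋ)=(-0.112800, -0.039800) → end (x,ẋ)=(-0.035873, 0.538436)
phase 2: p=-0.0445, T=0.669, ωT=2.227369, cosh=4.691619, sinh=4.583807; start (x,ẋ)=(-0.035873, 0.538436) → end (x,ẋ)=(0.737273, 2.657788)

1 0.3410 -0.0359 0.5384
2 1.0100 0.7373 2.6578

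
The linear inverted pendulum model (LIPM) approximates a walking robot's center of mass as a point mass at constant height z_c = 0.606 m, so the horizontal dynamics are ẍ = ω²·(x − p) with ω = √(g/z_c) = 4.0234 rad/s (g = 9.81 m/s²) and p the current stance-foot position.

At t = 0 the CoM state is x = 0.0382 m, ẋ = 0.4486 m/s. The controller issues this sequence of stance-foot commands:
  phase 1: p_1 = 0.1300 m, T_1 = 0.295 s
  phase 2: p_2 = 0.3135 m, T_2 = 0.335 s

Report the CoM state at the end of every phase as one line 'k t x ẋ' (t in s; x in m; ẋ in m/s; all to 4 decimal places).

phase 1: p=0.1300, T=0.295, ωT=1.186903, cosh=1.791041, sinh=1.485876; start (x,ẋ)=(0.038200, 0.448600) → end (x,ẋ)=(0.131254, 0.254655)
phase 2: p=0.3135, T=0.335, ωT=1.347839, cosh=2.054450, sinh=1.794649; start (x,ẋ)=(0.131254, 0.254655) → end (x,ẋ)=(0.052675, -0.792745)

1 0.2950 0.1313 0.2547
2 0.6300 0.0527 -0.7927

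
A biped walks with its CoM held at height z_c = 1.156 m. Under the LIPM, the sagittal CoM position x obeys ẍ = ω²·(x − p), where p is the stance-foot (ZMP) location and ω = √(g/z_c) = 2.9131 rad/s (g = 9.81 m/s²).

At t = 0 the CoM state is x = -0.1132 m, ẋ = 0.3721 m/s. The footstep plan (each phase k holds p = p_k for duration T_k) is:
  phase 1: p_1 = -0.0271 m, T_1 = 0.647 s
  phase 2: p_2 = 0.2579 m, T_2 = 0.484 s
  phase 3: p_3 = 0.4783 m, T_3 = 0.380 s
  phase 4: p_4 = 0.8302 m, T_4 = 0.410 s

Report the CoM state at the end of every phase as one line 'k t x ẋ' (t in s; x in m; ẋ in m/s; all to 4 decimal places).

1 0.6470 0.0937 0.4466
2 1.1310 0.1969 0.0482
3 1.5110 0.0285 -1.0235
4 1.9210 -1.1415 -5.3462

phase 1: p=-0.0271, T=0.647, ωT=1.884776, cosh=3.368370, sinh=3.216507; start (x,ẋ)=(-0.113200, 0.372100) → end (x,ẋ)=(0.093739, 0.446613)
phase 2: p=0.2579, T=0.484, ωT=1.409940, cosh=2.169935, sinh=1.925777; start (x,ẋ)=(0.093739, 0.446613) → end (x,ẋ)=(0.196925, 0.048178)
phase 3: p=0.4783, T=0.380, ωT=1.106978, cosh=1.677879, sinh=1.347323; start (x,ẋ)=(0.196925, 0.048178) → end (x,ẋ)=(0.028469, -1.023528)
phase 4: p=0.8302, T=0.410, ωT=1.194371, cosh=1.802187, sinh=1.499293; start (x,ẋ)=(0.028469, -1.023528) → end (x,ẋ)=(-1.141451, -5.346221)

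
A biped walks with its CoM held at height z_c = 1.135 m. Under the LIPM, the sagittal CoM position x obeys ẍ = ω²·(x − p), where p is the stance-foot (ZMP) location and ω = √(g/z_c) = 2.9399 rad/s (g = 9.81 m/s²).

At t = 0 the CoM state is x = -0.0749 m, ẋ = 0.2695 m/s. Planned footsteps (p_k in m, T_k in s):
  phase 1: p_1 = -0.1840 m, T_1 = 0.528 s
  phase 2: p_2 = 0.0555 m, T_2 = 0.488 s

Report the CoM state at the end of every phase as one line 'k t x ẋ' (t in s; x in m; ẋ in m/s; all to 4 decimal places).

phase 1: p=-0.1840, T=0.528, ωT=1.552267, cosh=2.466966, sinh=2.255198; start (x,ẋ)=(-0.074900, 0.269500) → end (x,ẋ)=(0.291880, 1.388187)
phase 2: p=0.0555, T=0.488, ωT=1.434671, cosh=2.218229, sinh=1.980035; start (x,ẋ)=(0.291880, 1.388187) → end (x,ẋ)=(1.514794, 4.455306)

1 0.5280 0.2919 1.3882
2 1.0160 1.5148 4.4553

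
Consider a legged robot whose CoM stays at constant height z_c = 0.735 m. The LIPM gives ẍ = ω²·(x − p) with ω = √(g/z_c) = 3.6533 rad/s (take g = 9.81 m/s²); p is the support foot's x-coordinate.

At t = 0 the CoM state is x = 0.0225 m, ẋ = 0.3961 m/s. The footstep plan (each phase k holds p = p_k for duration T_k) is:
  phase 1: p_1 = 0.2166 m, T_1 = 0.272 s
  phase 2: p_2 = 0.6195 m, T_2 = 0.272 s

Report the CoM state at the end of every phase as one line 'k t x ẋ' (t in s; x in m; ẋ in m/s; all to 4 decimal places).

1 0.2720 0.0449 -0.2182
2 0.5440 -0.3325 -2.7817

phase 1: p=0.2166, T=0.272, ωT=0.993698, cosh=1.535705, sinh=1.165499; start (x,ẋ)=(0.022500, 0.396100) → end (x,ẋ)=(0.044886, -0.218169)
phase 2: p=0.6195, T=0.272, ωT=0.993698, cosh=1.535705, sinh=1.165499; start (x,ẋ)=(0.044886, -0.218169) → end (x,ẋ)=(-0.332539, -2.781703)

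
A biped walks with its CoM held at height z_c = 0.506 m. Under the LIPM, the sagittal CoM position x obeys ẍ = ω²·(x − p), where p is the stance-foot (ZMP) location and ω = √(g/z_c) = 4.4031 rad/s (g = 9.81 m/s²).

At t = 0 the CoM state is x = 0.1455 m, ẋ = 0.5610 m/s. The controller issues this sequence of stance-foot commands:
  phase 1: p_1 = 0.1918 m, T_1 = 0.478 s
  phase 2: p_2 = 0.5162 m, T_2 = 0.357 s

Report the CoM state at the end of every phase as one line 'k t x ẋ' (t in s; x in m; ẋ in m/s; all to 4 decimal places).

1 0.4780 0.5139 1.5117
2 0.8350 1.3016 3.7741

phase 1: p=0.1918, T=0.478, ωT=2.104682, cosh=4.163188, sinh=4.041304; start (x,ẋ)=(0.145500, 0.561000) → end (x,ẋ)=(0.513948, 1.511674)
phase 2: p=0.5162, T=0.357, ωT=1.571907, cosh=2.511735, sinh=2.304086; start (x,ẋ)=(0.513948, 1.511674) → end (x,ẋ)=(1.301583, 3.774077)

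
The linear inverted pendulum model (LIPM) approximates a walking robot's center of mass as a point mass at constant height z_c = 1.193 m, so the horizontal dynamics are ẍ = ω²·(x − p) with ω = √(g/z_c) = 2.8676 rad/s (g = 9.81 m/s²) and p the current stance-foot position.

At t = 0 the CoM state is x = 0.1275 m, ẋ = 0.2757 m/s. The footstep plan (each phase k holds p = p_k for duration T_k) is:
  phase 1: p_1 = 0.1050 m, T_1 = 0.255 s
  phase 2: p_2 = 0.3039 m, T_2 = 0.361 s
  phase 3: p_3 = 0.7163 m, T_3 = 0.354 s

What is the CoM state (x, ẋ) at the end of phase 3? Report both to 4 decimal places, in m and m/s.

x = 0.2424, ẋ = -0.8440

phase 1: p=0.1050, T=0.255, ωT=0.731238, cosh=1.279482, sinh=0.798169; start (x,ẋ)=(0.127500, 0.275700) → end (x,ẋ)=(0.210527, 0.404252)
phase 2: p=0.3039, T=0.361, ωT=1.035204, cosh=1.585417, sinh=1.230263; start (x,ẋ)=(0.210527, 0.404252) → end (x,ẋ)=(0.329297, 0.311496)
phase 3: p=0.7163, T=0.354, ωT=1.015130, cosh=1.561039, sinh=1.198684; start (x,ẋ)=(0.329297, 0.311496) → end (x,ẋ)=(0.242382, -0.844004)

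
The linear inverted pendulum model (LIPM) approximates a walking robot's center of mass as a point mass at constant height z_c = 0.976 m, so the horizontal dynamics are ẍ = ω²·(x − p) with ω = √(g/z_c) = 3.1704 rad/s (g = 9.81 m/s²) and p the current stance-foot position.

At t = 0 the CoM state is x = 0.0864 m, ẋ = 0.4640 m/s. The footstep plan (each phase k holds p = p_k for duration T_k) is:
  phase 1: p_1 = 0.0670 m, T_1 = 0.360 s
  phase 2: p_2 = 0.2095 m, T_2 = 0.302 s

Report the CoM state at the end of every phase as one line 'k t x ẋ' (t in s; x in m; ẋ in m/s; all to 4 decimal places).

phase 1: p=0.0670, T=0.360, ωT=1.141344, cosh=1.725182, sinh=1.405792; start (x,ẋ)=(0.086400, 0.464000) → end (x,ẋ)=(0.306211, 0.886949)
phase 2: p=0.2095, T=0.302, ωT=0.957461, cosh=1.494470, sinh=1.110603; start (x,ẋ)=(0.306211, 0.886949) → end (x,ẋ)=(0.664734, 1.666044)

1 0.3600 0.3062 0.8869
2 0.6620 0.6647 1.6660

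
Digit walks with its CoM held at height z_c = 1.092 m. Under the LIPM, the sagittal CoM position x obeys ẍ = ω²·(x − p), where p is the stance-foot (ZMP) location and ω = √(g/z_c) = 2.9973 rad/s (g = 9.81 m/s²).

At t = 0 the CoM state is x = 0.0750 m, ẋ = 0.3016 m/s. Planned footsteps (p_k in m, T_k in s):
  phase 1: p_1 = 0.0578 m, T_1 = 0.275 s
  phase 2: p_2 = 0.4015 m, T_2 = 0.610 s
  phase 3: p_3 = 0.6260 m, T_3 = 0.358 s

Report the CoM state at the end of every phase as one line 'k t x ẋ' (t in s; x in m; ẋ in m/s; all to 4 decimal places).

1 0.2750 0.1738 0.4575
2 0.8850 0.1374 -0.6083
3 1.2430 -0.4339 -2.8841

phase 1: p=0.0578, T=0.275, ωT=0.824258, cosh=1.359374, sinh=0.920813; start (x,ẋ)=(0.075000, 0.301600) → end (x,ẋ)=(0.173837, 0.457458)
phase 2: p=0.4015, T=0.610, ωT=1.828353, cosh=3.192153, sinh=3.031475; start (x,ẋ)=(0.173837, 0.457458) → end (x,ẋ)=(0.137439, -0.608323)
phase 3: p=0.6260, T=0.358, ωT=1.073033, cosh=1.633103, sinh=1.291133; start (x,ẋ)=(0.137439, -0.608323) → end (x,ẋ)=(-0.433915, -2.884142)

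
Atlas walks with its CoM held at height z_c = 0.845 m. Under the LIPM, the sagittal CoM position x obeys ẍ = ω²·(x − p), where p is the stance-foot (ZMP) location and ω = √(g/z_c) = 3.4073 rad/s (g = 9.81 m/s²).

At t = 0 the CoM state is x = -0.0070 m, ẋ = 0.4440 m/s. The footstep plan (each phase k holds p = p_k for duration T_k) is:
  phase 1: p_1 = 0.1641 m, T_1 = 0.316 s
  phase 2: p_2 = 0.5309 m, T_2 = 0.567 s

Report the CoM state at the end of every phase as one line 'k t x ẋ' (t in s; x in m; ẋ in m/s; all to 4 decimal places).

1 0.3160 0.0529 -0.0290
2 0.8830 -1.1823 -5.6057

phase 1: p=0.1641, T=0.316, ωT=1.076707, cosh=1.637857, sinh=1.297141; start (x,ẋ)=(-0.007000, 0.444000) → end (x,ẋ)=(0.052891, -0.029011)
phase 2: p=0.5309, T=0.567, ωT=1.931939, cosh=3.523875, sinh=3.379008; start (x,ẋ)=(0.052891, -0.029011) → end (x,ẋ)=(-1.182313, -5.605686)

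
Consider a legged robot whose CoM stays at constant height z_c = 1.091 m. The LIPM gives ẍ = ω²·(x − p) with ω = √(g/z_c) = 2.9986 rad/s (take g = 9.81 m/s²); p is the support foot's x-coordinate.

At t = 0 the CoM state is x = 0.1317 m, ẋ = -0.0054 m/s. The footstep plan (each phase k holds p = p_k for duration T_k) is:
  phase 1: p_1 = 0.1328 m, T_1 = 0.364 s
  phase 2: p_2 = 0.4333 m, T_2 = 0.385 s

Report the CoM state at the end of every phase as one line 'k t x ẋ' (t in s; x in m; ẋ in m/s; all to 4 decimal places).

1 0.3640 0.1286 -0.0133
2 0.7490 -0.1044 -1.3284

phase 1: p=0.1328, T=0.364, ωT=1.091490, cosh=1.657213, sinh=1.321497; start (x,ẋ)=(0.131700, -0.005400) → end (x,ẋ)=(0.128597, -0.013308)
phase 2: p=0.4333, T=0.385, ωT=1.154461, cosh=1.743770, sinh=1.428543; start (x,ẋ)=(0.128597, -0.013308) → end (x,ẋ)=(-0.104371, -1.328439)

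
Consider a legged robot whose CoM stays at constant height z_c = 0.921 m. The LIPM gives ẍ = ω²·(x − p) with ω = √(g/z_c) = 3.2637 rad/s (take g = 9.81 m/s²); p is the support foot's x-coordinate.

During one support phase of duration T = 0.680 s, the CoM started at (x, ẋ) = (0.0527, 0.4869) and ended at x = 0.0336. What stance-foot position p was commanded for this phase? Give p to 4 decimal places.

ωT = 3.2637·0.680 = 2.219316; cosh(ωT) = 4.654859, sinh(ωT) = 4.546176
x(T) = p + (x₀−p)·cosh(ωT) + (ẋ₀/ω)·sinh(ωT) ⇒ p·(1 − cosh) = x(T) − x₀·cosh − (ẋ₀/ω)·sinh
numerator   = 0.0336 − (0.0527)·4.654859 − (0.4869/3.2637)·4.546176 = -0.889939
denominator = 1 − 4.654859 = -3.654859
p = -0.889939 / -3.654859 = 0.2435

p = 0.2435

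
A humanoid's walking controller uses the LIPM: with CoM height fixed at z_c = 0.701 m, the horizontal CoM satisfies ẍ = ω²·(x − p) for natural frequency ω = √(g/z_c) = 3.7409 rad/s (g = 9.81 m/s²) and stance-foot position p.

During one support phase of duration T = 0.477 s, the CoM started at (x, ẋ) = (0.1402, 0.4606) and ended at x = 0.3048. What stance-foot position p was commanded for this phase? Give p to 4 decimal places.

ωT = 3.7409·0.477 = 1.784409; cosh(ωT) = 3.061978, sinh(ωT) = 2.894082
x(T) = p + (x₀−p)·cosh(ωT) + (ẋ₀/ω)·sinh(ωT) ⇒ p·(1 − cosh) = x(T) − x₀·cosh − (ẋ₀/ω)·sinh
numerator   = 0.3048 − (0.1402)·3.061978 − (0.4606/3.7409)·2.894082 = -0.480825
denominator = 1 − 3.061978 = -2.061978
p = -0.480825 / -2.061978 = 0.2332

p = 0.2332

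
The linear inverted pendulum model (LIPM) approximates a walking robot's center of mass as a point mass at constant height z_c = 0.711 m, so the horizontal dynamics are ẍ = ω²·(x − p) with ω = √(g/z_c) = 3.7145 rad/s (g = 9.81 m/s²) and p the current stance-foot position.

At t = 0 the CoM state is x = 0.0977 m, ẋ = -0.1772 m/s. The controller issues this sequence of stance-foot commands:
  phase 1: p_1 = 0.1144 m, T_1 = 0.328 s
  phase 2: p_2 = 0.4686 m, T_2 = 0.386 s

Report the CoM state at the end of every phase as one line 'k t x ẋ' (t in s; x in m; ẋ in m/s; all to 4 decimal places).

phase 1: p=0.1144, T=0.328, ωT=1.218356, cosh=1.838670, sinh=1.542954; start (x,ẋ)=(0.097700, -0.177200) → end (x,ẋ)=(0.010088, -0.421525)
phase 2: p=0.4686, T=0.386, ωT=1.433797, cosh=2.216499, sinh=1.978097; start (x,ẋ)=(0.010088, -0.421525) → end (x,ẋ)=(-0.772168, -4.303294)

1 0.3280 0.0101 -0.4215
2 0.7140 -0.7722 -4.3033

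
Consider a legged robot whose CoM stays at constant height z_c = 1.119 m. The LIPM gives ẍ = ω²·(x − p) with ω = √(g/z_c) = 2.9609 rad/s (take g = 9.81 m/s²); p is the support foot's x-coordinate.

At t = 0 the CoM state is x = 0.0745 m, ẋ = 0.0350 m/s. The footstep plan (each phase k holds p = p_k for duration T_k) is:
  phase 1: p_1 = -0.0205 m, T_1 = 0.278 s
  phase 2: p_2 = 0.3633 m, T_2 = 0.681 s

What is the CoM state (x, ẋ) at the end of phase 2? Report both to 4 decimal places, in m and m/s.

x = -0.1875, ẋ = -1.4939

phase 1: p=-0.0205, T=0.278, ωT=0.823130, cosh=1.358337, sinh=0.919281; start (x,ẋ)=(0.074500, 0.035000) → end (x,ẋ)=(0.119409, 0.306122)
phase 2: p=0.3633, T=0.681, ωT=2.016373, cosh=3.822085, sinh=3.688947; start (x,ẋ)=(0.119409, 0.306122) → end (x,ẋ)=(-0.187480, -1.493904)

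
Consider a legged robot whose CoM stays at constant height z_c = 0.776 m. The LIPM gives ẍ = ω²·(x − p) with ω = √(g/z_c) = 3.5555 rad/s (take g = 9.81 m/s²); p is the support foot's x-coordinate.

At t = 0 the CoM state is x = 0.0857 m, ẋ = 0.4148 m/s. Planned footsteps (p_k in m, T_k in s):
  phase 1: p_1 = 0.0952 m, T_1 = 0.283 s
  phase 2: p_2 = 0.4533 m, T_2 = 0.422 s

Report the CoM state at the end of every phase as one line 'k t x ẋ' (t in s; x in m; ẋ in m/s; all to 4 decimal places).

phase 1: p=0.0952, T=0.283, ωT=1.006206, cosh=1.550404, sinh=1.184801; start (x,ẋ)=(0.085700, 0.414800) → end (x,ẋ)=(0.218695, 0.603088)
phase 2: p=0.4533, T=0.422, ωT=1.500421, cosh=2.353306, sinh=2.130270; start (x,ẋ)=(0.218695, 0.603088) → end (x,ẋ)=(0.262542, -0.357686)

1 0.2830 0.2187 0.6031
2 0.7050 0.2625 -0.3577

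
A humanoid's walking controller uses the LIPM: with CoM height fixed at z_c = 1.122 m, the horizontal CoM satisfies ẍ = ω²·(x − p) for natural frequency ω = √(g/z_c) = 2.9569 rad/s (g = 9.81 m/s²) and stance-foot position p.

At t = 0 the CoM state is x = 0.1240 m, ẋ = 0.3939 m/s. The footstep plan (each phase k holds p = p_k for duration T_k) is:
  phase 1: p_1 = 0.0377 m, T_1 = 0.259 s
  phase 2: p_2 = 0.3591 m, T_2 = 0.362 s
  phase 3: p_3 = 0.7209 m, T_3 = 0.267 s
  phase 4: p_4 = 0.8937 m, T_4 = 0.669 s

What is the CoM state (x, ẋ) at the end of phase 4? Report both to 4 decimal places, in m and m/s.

phase 1: p=0.0377, T=0.259, ωT=0.765837, cosh=1.307869, sinh=0.842925; start (x,ẋ)=(0.124000, 0.393900) → end (x,ẋ)=(0.262858, 0.730268)
phase 2: p=0.3591, T=0.362, ωT=1.070398, cosh=1.629706, sinh=1.286834; start (x,ẋ)=(0.262858, 0.730268) → end (x,ẋ)=(0.520065, 0.823918)
phase 3: p=0.7209, T=0.267, ωT=0.789492, cosh=1.328177, sinh=0.874101; start (x,ẋ)=(0.520065, 0.823918) → end (x,ẋ)=(0.697717, 0.575224)
phase 4: p=0.8937, T=0.669, ωT=1.978166, cosh=3.683898, sinh=3.545575; start (x,ẋ)=(0.697717, 0.575224) → end (x,ẋ)=(0.861461, 0.064398)

x = 0.8615, ẋ = 0.0644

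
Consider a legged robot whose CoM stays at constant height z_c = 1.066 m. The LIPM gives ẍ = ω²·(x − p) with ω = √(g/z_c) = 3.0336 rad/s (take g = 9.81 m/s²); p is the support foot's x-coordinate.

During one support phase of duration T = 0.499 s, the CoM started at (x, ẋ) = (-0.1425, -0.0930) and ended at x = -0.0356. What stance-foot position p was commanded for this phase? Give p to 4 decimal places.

ωT = 3.0336·0.499 = 1.513766; cosh(ωT) = 2.381946, sinh(ωT) = 2.161866
x(T) = p + (x₀−p)·cosh(ωT) + (ẋ₀/ω)·sinh(ωT) ⇒ p·(1 − cosh) = x(T) − x₀·cosh − (ẋ₀/ω)·sinh
numerator   = -0.0356 − (-0.1425)·2.381946 − (-0.0930/3.0336)·2.161866 = 0.370103
denominator = 1 − 2.381946 = -1.381946
p = 0.370103 / -1.381946 = -0.2678

p = -0.2678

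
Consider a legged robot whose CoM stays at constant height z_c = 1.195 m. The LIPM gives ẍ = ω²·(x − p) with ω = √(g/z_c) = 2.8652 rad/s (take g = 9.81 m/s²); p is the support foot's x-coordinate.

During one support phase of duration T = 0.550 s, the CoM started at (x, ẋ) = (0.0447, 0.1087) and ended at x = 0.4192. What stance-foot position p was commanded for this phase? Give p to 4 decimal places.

p = -0.1438

ωT = 2.8652·0.550 = 1.575860; cosh(ωT) = 2.520864, sinh(ωT) = 2.314034
x(T) = p + (x₀−p)·cosh(ωT) + (ẋ₀/ω)·sinh(ωT) ⇒ p·(1 − cosh) = x(T) − x₀·cosh − (ẋ₀/ω)·sinh
numerator   = 0.4192 − (0.0447)·2.520864 − (0.1087/2.8652)·2.314034 = 0.218728
denominator = 1 − 2.520864 = -1.520864
p = 0.218728 / -1.520864 = -0.1438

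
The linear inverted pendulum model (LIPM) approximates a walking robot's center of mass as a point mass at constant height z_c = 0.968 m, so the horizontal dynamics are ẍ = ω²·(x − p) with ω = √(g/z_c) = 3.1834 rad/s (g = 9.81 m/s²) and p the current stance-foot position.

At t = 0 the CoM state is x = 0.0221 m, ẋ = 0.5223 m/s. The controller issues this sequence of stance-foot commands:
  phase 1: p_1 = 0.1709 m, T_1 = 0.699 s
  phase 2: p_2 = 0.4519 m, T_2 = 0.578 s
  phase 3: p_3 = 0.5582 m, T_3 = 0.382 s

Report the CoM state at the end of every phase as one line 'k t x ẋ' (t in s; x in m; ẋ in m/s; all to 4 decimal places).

phase 1: p=0.1709, T=0.699, ωT=2.225197, cosh=4.681674, sinh=4.573628; start (x,ẋ)=(0.022100, 0.522300) → end (x,ẋ)=(0.224661, 0.278757)
phase 2: p=0.4519, T=0.578, ωT=1.840005, cosh=3.227694, sinh=3.068877; start (x,ẋ)=(0.224661, 0.278757) → end (x,ẋ)=(-0.012828, -1.320257)
phase 3: p=0.5582, T=0.382, ωT=1.216059, cosh=1.835130, sinh=1.538734; start (x,ẋ)=(-0.012828, -1.320257) → end (x,ẋ)=(-1.127873, -5.219971)

1 0.6990 0.2247 0.2788
2 1.2770 -0.0128 -1.3203
3 1.6590 -1.1279 -5.2200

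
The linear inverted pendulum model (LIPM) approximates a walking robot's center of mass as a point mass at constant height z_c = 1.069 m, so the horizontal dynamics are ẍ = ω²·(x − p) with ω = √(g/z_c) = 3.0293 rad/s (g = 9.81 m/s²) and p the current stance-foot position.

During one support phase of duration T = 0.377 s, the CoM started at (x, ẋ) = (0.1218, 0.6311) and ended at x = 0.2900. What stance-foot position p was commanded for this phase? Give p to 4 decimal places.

p = 0.2938

ωT = 3.0293·0.377 = 1.142046; cosh(ωT) = 1.726169, sinh(ωT) = 1.407004
x(T) = p + (x₀−p)·cosh(ωT) + (ẋ₀/ω)·sinh(ωT) ⇒ p·(1 − cosh) = x(T) − x₀·cosh − (ẋ₀/ω)·sinh
numerator   = 0.2900 − (0.1218)·1.726169 − (0.6311/3.0293)·1.407004 = -0.213371
denominator = 1 − 1.726169 = -0.726169
p = -0.213371 / -0.726169 = 0.2938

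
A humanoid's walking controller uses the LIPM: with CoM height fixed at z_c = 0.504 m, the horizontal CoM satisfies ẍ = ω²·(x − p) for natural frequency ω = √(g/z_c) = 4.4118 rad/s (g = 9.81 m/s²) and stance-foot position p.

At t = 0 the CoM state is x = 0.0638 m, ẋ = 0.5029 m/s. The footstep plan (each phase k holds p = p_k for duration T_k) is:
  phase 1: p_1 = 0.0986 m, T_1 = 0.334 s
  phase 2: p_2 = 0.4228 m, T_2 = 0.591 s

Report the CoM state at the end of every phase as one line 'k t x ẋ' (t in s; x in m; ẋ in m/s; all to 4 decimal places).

1 0.3340 0.2544 0.8376
2 0.9250 0.5550 0.6996

phase 1: p=0.0986, T=0.334, ωT=1.473541, cosh=2.296888, sinh=2.067776; start (x,ẋ)=(0.063800, 0.502900) → end (x,ẋ)=(0.254374, 0.837638)
phase 2: p=0.4228, T=0.591, ωT=2.607374, cosh=6.818556, sinh=6.744828; start (x,ẋ)=(0.254374, 0.837638) → end (x,ẋ)=(0.554969, 0.699645)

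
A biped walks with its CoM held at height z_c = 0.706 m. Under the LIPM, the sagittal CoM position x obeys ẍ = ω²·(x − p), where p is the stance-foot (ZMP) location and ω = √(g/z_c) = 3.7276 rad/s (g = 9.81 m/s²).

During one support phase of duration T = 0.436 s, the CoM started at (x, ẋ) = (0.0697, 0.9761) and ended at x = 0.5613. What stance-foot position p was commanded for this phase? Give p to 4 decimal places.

ωT = 3.7276·0.436 = 1.625234; cosh(ωT) = 2.638236, sinh(ωT) = 2.441370
x(T) = p + (x₀−p)·cosh(ωT) + (ẋ₀/ω)·sinh(ωT) ⇒ p·(1 − cosh) = x(T) − x₀·cosh − (ẋ₀/ω)·sinh
numerator   = 0.5613 − (0.0697)·2.638236 − (0.9761/3.7276)·2.441370 = -0.261876
denominator = 1 − 2.638236 = -1.638236
p = -0.261876 / -1.638236 = 0.1599

p = 0.1599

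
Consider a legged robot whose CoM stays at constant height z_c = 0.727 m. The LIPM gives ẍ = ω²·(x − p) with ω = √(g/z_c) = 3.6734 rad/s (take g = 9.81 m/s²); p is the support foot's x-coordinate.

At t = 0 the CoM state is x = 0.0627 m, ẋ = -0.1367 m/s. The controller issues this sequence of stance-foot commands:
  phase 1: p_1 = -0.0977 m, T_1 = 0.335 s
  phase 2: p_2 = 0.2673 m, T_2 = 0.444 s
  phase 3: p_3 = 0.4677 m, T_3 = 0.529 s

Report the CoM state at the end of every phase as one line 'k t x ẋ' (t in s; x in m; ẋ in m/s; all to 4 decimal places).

phase 1: p=-0.0977, T=0.335, ωT=1.230589, cosh=1.857683, sinh=1.565562; start (x,ẋ)=(0.062700, -0.136700) → end (x,ẋ)=(0.142012, 0.668505)
phase 2: p=0.2673, T=0.444, ωT=1.630990, cosh=2.652332, sinh=2.456596; start (x,ẋ)=(0.142012, 0.668505) → end (x,ẋ)=(0.382060, 0.642493)
phase 3: p=0.4677, T=0.529, ωT=1.943229, cosh=3.562248, sinh=3.419007; start (x,ẋ)=(0.382060, 0.642493) → end (x,ẋ)=(0.760628, 1.213135)

1 0.3350 0.1420 0.6685
2 0.7790 0.3821 0.6425
3 1.3080 0.7606 1.2131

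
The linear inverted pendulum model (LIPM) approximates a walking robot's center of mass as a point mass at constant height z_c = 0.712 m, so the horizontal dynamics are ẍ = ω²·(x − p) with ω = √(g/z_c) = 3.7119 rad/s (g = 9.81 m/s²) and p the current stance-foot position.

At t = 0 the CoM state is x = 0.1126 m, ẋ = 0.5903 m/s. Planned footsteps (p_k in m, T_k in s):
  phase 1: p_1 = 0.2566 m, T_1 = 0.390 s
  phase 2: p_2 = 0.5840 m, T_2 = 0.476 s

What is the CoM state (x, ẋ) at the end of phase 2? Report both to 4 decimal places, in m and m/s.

x = -0.2211, ẋ = -2.7355

phase 1: p=0.2566, T=0.390, ωT=1.447641, cosh=2.244097, sinh=2.008973; start (x,ẋ)=(0.112600, 0.590300) → end (x,ẋ)=(0.252935, 0.250867)
phase 2: p=0.5840, T=0.476, ωT=1.766864, cosh=3.011671, sinh=2.840803; start (x,ẋ)=(0.252935, 0.250867) → end (x,ẋ)=(-0.221064, -2.735476)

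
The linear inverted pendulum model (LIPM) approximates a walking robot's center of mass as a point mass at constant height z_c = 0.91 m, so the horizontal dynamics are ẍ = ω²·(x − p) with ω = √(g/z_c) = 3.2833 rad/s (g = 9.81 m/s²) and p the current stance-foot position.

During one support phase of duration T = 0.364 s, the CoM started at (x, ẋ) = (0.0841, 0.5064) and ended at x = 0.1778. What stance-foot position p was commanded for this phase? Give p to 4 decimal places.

ωT = 3.2833·0.364 = 1.195121; cosh(ωT) = 1.803313, sinh(ωT) = 1.500645
x(T) = p + (x₀−p)·cosh(ωT) + (ẋ₀/ω)·sinh(ωT) ⇒ p·(1 − cosh) = x(T) − x₀·cosh − (ẋ₀/ω)·sinh
numerator   = 0.1778 − (0.0841)·1.803313 − (0.5064/3.2833)·1.500645 = -0.205311
denominator = 1 − 1.803313 = -0.803313
p = -0.205311 / -0.803313 = 0.2556

p = 0.2556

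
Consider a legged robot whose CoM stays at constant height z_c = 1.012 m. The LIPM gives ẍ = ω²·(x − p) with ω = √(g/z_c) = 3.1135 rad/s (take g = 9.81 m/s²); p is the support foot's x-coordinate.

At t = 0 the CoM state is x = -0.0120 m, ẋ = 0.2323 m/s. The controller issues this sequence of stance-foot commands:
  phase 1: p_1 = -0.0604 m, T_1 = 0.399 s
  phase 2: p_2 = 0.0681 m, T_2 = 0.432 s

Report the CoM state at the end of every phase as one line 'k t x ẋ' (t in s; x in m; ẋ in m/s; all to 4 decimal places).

1 0.3990 0.1488 0.6750
2 0.8310 0.6214 1.8331

phase 1: p=-0.0604, T=0.399, ωT=1.242287, cosh=1.876124, sinh=1.587400; start (x,ẋ)=(-0.012000, 0.232300) → end (x,ẋ)=(0.148841, 0.675034)
phase 2: p=0.0681, T=0.432, ωT=1.345032, cosh=2.049420, sinh=1.788889; start (x,ẋ)=(0.148841, 0.675034) → end (x,ẋ)=(0.621420, 1.833134)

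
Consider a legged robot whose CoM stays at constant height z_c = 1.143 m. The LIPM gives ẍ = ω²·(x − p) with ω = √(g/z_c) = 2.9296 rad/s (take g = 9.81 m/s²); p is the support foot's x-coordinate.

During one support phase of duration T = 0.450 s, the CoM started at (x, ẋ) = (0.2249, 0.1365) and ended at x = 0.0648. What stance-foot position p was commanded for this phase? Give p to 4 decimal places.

p = 0.4653

ωT = 2.9296·0.450 = 1.318320; cosh(ωT) = 2.002361, sinh(ωT) = 1.734777
x(T) = p + (x₀−p)·cosh(ωT) + (ẋ₀/ω)·sinh(ωT) ⇒ p·(1 − cosh) = x(T) − x₀·cosh − (ẋ₀/ω)·sinh
numerator   = 0.0648 − (0.2249)·2.002361 − (0.1365/2.9296)·1.734777 = -0.466360
denominator = 1 − 2.002361 = -1.002361
p = -0.466360 / -1.002361 = 0.4653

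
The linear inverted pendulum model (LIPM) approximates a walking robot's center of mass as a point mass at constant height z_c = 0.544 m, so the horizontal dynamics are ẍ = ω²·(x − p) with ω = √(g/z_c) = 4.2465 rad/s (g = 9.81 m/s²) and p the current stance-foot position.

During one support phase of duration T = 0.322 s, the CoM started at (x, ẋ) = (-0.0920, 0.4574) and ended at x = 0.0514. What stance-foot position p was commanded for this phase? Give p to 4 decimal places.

ωT = 4.2465·0.322 = 1.367373; cosh(ωT) = 2.089901, sinh(ωT) = 1.835125
x(T) = p + (x₀−p)·cosh(ωT) + (ẋ₀/ω)·sinh(ωT) ⇒ p·(1 − cosh) = x(T) − x₀·cosh − (ẋ₀/ω)·sinh
numerator   = 0.0514 − (-0.0920)·2.089901 − (0.4574/4.2465)·1.835125 = 0.046005
denominator = 1 − 2.089901 = -1.089901
p = 0.046005 / -1.089901 = -0.0422

p = -0.0422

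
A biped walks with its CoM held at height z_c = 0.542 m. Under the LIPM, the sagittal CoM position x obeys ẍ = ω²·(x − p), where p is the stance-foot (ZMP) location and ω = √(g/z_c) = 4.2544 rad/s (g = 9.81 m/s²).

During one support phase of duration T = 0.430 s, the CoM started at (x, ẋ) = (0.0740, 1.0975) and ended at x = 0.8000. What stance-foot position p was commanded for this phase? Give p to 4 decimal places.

p = 0.0999

ωT = 4.2544·0.430 = 1.829392; cosh(ωT) = 3.195304, sinh(ωT) = 3.034793
x(T) = p + (x₀−p)·cosh(ωT) + (ẋ₀/ω)·sinh(ωT) ⇒ p·(1 − cosh) = x(T) − x₀·cosh − (ẋ₀/ω)·sinh
numerator   = 0.8000 − (0.0740)·3.195304 − (1.0975/4.2544)·3.034793 = -0.219333
denominator = 1 − 3.195304 = -2.195304
p = -0.219333 / -2.195304 = 0.0999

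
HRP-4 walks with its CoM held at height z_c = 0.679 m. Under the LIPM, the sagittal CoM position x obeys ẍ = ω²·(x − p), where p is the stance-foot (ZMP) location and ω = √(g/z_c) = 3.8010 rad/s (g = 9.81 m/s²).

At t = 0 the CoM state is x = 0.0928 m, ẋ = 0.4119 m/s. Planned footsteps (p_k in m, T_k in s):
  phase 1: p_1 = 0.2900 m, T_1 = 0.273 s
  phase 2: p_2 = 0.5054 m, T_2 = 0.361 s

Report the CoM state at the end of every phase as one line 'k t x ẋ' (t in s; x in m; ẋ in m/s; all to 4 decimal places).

1 0.2730 0.1105 -0.2708
2 0.6340 -0.4548 -3.3379

phase 1: p=0.2900, T=0.273, ωT=1.037673, cosh=1.588460, sinh=1.234181; start (x,ẋ)=(0.092800, 0.411900) → end (x,ẋ)=(0.110499, -0.270803)
phase 2: p=0.5054, T=0.361, ωT=1.372161, cosh=2.098711, sinh=1.845153; start (x,ẋ)=(0.110499, -0.270803) → end (x,ẋ)=(-0.454841, -3.337944)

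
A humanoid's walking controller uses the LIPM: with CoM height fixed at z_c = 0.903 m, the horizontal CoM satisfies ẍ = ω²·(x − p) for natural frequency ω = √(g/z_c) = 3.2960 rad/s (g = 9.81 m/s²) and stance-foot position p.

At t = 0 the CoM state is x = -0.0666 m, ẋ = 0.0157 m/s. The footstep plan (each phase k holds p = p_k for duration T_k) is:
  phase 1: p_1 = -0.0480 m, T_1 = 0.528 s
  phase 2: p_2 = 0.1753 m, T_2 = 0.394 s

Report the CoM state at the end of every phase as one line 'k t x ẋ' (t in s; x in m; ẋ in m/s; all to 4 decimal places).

1 0.5280 -0.0895 -0.1232
2 0.9220 -0.4093 -1.7223

phase 1: p=-0.0480, T=0.528, ωT=1.740288, cosh=2.937227, sinh=2.761757; start (x,ẋ)=(-0.066600, 0.015700) → end (x,ẋ)=(-0.089477, -0.123197)
phase 2: p=0.1753, T=0.394, ωT=1.298624, cosh=1.968579, sinh=1.695672; start (x,ẋ)=(-0.089477, -0.123197) → end (x,ẋ)=(-0.409315, -1.722345)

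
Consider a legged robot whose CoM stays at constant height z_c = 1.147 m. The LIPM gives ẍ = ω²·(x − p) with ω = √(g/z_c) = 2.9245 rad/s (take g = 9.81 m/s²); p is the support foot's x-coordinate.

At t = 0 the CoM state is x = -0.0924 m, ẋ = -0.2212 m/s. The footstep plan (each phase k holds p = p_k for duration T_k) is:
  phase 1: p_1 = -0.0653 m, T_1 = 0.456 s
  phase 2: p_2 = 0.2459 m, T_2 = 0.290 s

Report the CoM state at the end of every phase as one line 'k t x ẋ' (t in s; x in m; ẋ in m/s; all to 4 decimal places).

1 0.4560 -0.2538 -0.5888
2 0.7460 -0.6365 -2.2070

phase 1: p=-0.0653, T=0.456, ωT=1.333572, cosh=2.029054, sinh=1.765520; start (x,ẋ)=(-0.092400, -0.221200) → end (x,ẋ)=(-0.253826, -0.588751)
phase 2: p=0.2459, T=0.290, ωT=0.848105, cosh=1.381722, sinh=0.953496; start (x,ẋ)=(-0.253826, -0.588751) → end (x,ẋ)=(-0.636537, -2.206975)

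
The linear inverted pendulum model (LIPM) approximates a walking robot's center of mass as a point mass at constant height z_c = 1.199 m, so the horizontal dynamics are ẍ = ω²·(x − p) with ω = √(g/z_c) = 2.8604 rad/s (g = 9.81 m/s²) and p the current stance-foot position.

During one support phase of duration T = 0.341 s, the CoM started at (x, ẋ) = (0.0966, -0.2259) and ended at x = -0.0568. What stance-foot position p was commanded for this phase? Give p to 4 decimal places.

ωT = 2.8604·0.341 = 0.975396; cosh(ωT) = 1.514631, sinh(ωT) = 1.137588
x(T) = p + (x₀−p)·cosh(ωT) + (ẋ₀/ω)·sinh(ωT) ⇒ p·(1 − cosh) = x(T) − x₀·cosh − (ẋ₀/ω)·sinh
numerator   = -0.0568 − (0.0966)·1.514631 − (-0.2259/2.8604)·1.137588 = -0.113272
denominator = 1 − 1.514631 = -0.514631
p = -0.113272 / -0.514631 = 0.2201

p = 0.2201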